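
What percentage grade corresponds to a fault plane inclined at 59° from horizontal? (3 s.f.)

166%

grade % = 100 × tan 59° = 100 × 1.6643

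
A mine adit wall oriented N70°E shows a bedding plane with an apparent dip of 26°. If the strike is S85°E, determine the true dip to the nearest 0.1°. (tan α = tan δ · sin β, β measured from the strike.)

The section is 25° from the strike.
tan δ = tan α / sin β = tan 26° / sin 25° = 0.4877 / 0.4226 = 1.1541
δ = arctan(1.1541) = 49.09°

49.1°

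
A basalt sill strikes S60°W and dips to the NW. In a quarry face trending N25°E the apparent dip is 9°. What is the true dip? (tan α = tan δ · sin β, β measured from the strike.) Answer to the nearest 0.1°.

The section is 35° from the strike.
tan δ = tan α / sin β = tan 9° / sin 35° = 0.1584 / 0.5736 = 0.2761
δ = arctan(0.2761) = 15.44°

15.4°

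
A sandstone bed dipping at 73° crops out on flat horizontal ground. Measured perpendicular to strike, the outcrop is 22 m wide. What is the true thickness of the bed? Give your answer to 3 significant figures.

True thickness t = w · sin(dip) = 22 × sin 73°
t = 22 × 0.9563 = 21.039 m

21.0 m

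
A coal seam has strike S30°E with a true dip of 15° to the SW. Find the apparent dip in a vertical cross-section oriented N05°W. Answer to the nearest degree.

6°

Angle between strike (S30°E) and section (N05°W): β = 25°.
tan α = tan 15° × sin 25° = 0.2679 × 0.4226 = 0.1132
α = arctan(0.1132) = 6.46°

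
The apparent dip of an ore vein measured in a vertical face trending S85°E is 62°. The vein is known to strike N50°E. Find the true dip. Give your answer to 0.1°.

69.4°

The section is 45° from the strike.
tan(true dip) = tan 62° / sin 45° = 2.6597
δ = arctan(2.6597) = 69.39°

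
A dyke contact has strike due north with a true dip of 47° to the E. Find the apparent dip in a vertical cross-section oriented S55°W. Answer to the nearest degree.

Angle between strike (due north) and section (S55°W): β = 55°.
tan α = tan 47° × sin 55° = 1.0724 × 0.8192 = 0.8784
α = arctan(0.8784) = 41.30°

41°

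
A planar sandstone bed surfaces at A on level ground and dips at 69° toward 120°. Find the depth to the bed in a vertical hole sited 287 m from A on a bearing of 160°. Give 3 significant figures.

The hole lies 40° from the dip direction, so the down-dip offset is 287 × cos 40° = 219.85 m.
Depth = down-dip offset × tan(dip) = 219.85 × tan 69° = 219.85 × 2.6051
Depth = 572.74 m

573 m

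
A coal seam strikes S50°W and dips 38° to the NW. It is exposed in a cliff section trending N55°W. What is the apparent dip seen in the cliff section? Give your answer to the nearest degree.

Angle between strike (S50°W) and section (N55°W): β = 75°.
tan(apparent dip) = tan 38° · sin 75° = 0.7547
α = arctan(0.7547) = 37.04°

37°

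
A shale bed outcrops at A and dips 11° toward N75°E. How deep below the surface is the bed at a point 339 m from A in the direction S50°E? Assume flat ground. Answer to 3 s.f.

The hole lies 55° from the dip direction, so the down-dip offset is 339 × cos 55° = 194.44 m.
Depth = down-dip offset × tan(dip) = 194.44 × tan 11° = 194.44 × 0.1944
Depth = 37.80 m

37.8 m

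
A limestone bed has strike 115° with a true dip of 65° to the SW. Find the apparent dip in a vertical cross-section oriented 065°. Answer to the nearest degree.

The section lies 50° from the strike.
tan(apparent dip) = tan 65° · sin 50° = 1.6428
α = arctan(1.6428) = 58.67°

59°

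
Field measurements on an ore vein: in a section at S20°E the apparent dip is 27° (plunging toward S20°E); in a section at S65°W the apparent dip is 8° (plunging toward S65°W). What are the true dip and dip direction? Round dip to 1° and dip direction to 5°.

Represent each trace as a vector plunging at its apparent dip toward its trend (east-north-up frame): v₁ = (0.305, -0.837, -0.454), v₂ = (-0.897, -0.419, -0.139).
n = v₁ × v₂ = (0.073, -0.450, 0.879) (taken with n_z > 0).
tan δ = √(n_x²+n_y²)/n_z = 0.456/0.879, so δ = 27.4°.
Dip direction = atan2(0.073, -0.450) = 171° (azimuth of n's horizontal projection).

true dip 27°, dip direction 170°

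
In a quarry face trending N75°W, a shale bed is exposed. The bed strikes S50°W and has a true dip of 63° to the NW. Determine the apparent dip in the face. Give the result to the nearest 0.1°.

58.1°

The strike is S50°W and the section trends N75°W; the acute angle between them is β = 55°.
tan α = tan 63° × sin 55° = 1.9626 × 0.8192 = 1.6077
apparent dip = arctan 1.6077 = 58.12°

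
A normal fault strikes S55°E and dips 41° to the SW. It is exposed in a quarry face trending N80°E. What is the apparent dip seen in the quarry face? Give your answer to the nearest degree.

32°

Angle between strike (S55°E) and section (N80°E): β = 45°.
tan α = tan 41° × sin 45° = 0.8693 × 0.7071 = 0.6147
α = arctan(0.6147) = 31.58°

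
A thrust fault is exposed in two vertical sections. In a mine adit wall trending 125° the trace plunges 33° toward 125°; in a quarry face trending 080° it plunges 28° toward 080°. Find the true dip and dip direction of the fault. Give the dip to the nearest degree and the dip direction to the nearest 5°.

true dip 33°, dip direction 115°

Represent each trace as a vector plunging at its apparent dip toward its trend (east-north-up frame): v₁ = (0.687, -0.481, -0.545), v₂ = (0.870, 0.153, -0.469).
n = v₁ × v₂ = (0.309, -0.151, 0.524) (taken with n_z > 0).
tan δ = √(n_x²+n_y²)/n_z = 0.344/0.524, so δ = 33.3°.
Dip direction = atan2(0.309, -0.151) = 116° (azimuth of n's horizontal projection).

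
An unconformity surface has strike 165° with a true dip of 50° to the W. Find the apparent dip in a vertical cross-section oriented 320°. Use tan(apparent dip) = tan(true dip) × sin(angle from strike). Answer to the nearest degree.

27°

The section lies 25° from the strike.
tan α = tan 50° × sin 25° = 1.1918 × 0.4226 = 0.5037
apparent dip = arctan 0.5037 = 26.73°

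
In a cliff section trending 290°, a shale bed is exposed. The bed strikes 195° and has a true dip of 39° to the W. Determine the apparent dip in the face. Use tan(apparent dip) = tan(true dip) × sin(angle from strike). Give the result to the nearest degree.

39°

The section lies 85° from the strike.
tan α = tan 39° × sin 85° = 0.8098 × 0.9962 = 0.8067
apparent dip = arctan 0.8067 = 38.89°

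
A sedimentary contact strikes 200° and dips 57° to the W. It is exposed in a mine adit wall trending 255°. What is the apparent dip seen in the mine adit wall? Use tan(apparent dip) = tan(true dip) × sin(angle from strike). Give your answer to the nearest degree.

52°

The section lies 55° from the strike.
tan α = tan 57° × sin 55° = 1.5399 × 0.8192 = 1.2614
α = arctan(1.2614) = 51.59°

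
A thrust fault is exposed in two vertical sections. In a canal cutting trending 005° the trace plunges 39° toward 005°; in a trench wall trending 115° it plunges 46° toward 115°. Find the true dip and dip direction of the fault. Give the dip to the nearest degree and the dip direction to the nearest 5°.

true dip 58°, dip direction 065°

Represent each trace as a vector plunging at its apparent dip toward its trend (east-north-up frame): v₁ = (0.068, 0.774, -0.629), v₂ = (0.630, -0.294, -0.719).
Cross product v₁ × v₂ gives the pole to the plane: n ∝ (0.742, 0.347, 0.507).
tan δ = √(n_x²+n_y²)/n_z = 0.819/0.507, so δ = 58.2°.
Dip direction = atan2(0.742, 0.347) = 65° (azimuth of n's horizontal projection).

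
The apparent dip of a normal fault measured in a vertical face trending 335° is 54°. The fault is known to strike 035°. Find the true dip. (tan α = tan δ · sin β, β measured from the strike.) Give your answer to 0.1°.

57.8°

The section is 60° from the strike.
tan(true dip) = tan 54° / sin 60° = 1.5893
true dip = arctan 1.5893 = 57.82°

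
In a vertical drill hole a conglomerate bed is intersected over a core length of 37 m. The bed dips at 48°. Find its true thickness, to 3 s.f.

24.8 m

True thickness t = h · cos(dip) = 37 × cos 48°
t = 37 × 0.6691 = 24.758 m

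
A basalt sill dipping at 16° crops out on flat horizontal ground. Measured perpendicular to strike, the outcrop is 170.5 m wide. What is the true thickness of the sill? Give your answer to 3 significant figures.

True thickness t = w · sin(dip) = 170.5 × sin 16°
t = 170.5 × 0.2756 = 46.996 m

47.0 m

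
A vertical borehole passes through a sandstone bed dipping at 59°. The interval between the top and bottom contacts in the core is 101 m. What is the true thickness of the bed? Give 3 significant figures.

52.0 m

True thickness t = h · cos(dip) = 101 × cos 59°
t = 101 × 0.5150 = 52.019 m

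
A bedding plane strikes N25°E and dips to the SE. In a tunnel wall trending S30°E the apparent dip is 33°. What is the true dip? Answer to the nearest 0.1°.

The section is 55° from the strike.
tan(true dip) = tan 33° / sin 55° = 0.7928
δ = arctan(0.7928) = 38.41°

38.4°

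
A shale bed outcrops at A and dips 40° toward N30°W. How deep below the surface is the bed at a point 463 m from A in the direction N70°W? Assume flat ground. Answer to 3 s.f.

298 m

The hole lies 40° from the dip direction, so the down-dip offset is 463 × cos 40° = 354.68 m.
Depth = down-dip offset × tan(dip) = 354.68 × tan 40° = 354.68 × 0.8391
Depth = 297.61 m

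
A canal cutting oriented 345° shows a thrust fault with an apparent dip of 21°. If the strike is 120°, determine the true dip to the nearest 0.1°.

β = acute angle between strike 120° and section 345° = 45°.
tan(true dip) = tan 21° / sin 45° = 0.5429
true dip = arctan 0.5429 = 28.50°

28.5°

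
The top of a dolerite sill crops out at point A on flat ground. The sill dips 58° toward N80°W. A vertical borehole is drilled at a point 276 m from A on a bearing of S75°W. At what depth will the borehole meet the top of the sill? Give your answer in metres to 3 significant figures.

400 m

The hole lies 25° from the dip direction, so the down-dip offset is 276 × cos 25° = 250.14 m.
Depth = down-dip offset × tan(dip) = 250.14 × tan 58° = 250.14 × 1.6003
Depth = 400.31 m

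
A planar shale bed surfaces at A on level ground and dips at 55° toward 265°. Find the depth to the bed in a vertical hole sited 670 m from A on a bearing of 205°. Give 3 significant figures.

The hole lies 60° from the dip direction, so the down-dip offset is 670 × cos 60° = 335.00 m.
Depth = down-dip offset × tan(dip) = 335.00 × tan 55° = 335.00 × 1.4281
Depth = 478.43 m

478 m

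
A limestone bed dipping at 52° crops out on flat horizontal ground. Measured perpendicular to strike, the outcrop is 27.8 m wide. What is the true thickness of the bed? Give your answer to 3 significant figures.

True thickness t = w · sin(dip) = 27.8 × sin 52°
t = 27.8 × 0.7880 = 21.907 m

21.9 m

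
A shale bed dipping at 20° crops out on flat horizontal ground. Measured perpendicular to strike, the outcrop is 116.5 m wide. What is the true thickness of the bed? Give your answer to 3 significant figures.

True thickness t = w · sin(dip) = 116.5 × sin 20°
t = 116.5 × 0.3420 = 39.845 m

39.8 m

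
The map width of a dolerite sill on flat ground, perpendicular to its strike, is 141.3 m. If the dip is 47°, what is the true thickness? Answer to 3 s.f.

True thickness t = w · sin(dip) = 141.3 × sin 47°
t = 141.3 × 0.7314 = 103.340 m

103 m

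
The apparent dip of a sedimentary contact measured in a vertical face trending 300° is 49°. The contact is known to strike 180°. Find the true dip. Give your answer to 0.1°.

β = acute angle between strike 180° and section 300° = 60°.
tan δ = tan α / sin β = tan 49° / sin 60° = 1.1504 / 0.8660 = 1.3283
true dip = arctan 1.3283 = 53.03°

53.0°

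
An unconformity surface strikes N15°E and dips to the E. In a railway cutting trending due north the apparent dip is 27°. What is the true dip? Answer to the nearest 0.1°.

63.1°

β = acute angle between strike N15°E and section due north = 15°.
tan δ = tan α / sin β = tan 27° / sin 15° = 0.5095 / 0.2588 = 1.9687
true dip = arctan 1.9687 = 63.07°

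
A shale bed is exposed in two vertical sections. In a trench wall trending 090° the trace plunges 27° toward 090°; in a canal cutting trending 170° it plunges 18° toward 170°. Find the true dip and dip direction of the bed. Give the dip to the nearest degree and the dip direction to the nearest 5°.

true dip 29°, dip direction 115°

Each apparent-dip line lies in the plane. As unit vectors (x east, y north, z up), v₁ plunges 27°→090° and v₂ plunges 18°→170°.
n = v₁ × v₂ = (0.425, -0.200, 0.835) (taken with n_z > 0).
Dip δ = arctan(|n_h|/n_z) = arctan(0.470/0.835) = 29.4°.
The horizontal component of n points toward azimuth atan2(n_x, n_y) = 115°, the dip direction.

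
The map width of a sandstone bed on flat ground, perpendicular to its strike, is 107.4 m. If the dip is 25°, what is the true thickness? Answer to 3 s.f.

True thickness t = w · sin(dip) = 107.4 × sin 25°
t = 107.4 × 0.4226 = 45.389 m

45.4 m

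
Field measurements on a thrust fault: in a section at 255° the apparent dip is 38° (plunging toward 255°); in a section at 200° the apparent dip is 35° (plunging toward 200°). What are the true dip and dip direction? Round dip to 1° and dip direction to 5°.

Each apparent-dip line lies in the plane. As unit vectors (x east, y north, z up), v₁ plunges 38°→255° and v₂ plunges 35°→200°.
Cross product v₁ × v₂ gives the pole to the plane: n ∝ (-0.357, -0.264, 0.529).
tan δ = √(n_x²+n_y²)/n_z = 0.444/0.529, so δ = 40.0°.
Dip direction = atan2(-0.357, -0.264) = 234° (azimuth of n's horizontal projection).

true dip 40°, dip direction 235°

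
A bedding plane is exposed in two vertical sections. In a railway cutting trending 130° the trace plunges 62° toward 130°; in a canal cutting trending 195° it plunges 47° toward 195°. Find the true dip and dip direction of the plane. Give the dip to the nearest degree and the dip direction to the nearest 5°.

Each apparent-dip line lies in the plane. As unit vectors (x east, y north, z up), v₁ plunges 62°→130° and v₂ plunges 47°→195°.
Cross product v₁ × v₂ gives the pole to the plane: n ∝ (0.361, -0.419, 0.290).
tan δ = √(n_x²+n_y²)/n_z = 0.553/0.290, so δ = 62.3°.
Dip direction = azimuth of (n_x, n_y) = atan2(0.361, -0.419) = 139°.

true dip 62°, dip direction 140°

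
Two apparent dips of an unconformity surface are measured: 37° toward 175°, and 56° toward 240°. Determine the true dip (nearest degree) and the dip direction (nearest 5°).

true dip 56°, dip direction 235°

Represent each trace as a vector plunging at its apparent dip toward its trend (east-north-up frame): v₁ = (0.070, -0.796, -0.602), v₂ = (-0.484, -0.280, -0.829).
Cross product v₁ × v₂ gives the pole to the plane: n ∝ (-0.491, -0.349, 0.405).
Dip δ = arctan(|n_h|/n_z) = arctan(0.603/0.405) = 56.1°.
Dip direction = atan2(-0.491, -0.349) = 235° (azimuth of n's horizontal projection).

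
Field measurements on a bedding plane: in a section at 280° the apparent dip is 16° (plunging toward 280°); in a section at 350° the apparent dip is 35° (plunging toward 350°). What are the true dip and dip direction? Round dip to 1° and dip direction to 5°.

true dip 35°, dip direction 345°

Represent each trace as a vector plunging at its apparent dip toward its trend (east-north-up frame): v₁ = (-0.947, 0.167, -0.276), v₂ = (-0.142, 0.807, -0.574).
The plane normal is n = v₁ × v₂ ∝ (-0.127, 0.504, 0.740).
Dip δ = arctan(|n_h|/n_z) = arctan(0.519/0.740) = 35.1°.
Dip direction = atan2(-0.127, 0.504) = 346° (azimuth of n's horizontal projection).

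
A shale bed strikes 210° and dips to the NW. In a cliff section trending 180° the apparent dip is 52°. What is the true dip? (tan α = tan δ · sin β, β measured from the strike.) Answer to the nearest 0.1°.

68.7°

The section is 30° from the strike.
tan δ = tan α / sin β = tan 52° / sin 30° = 1.2799 / 0.5000 = 2.5599
δ = arctan(2.5599) = 68.66°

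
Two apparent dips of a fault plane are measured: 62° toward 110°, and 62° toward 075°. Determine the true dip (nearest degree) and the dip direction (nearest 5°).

Represent each trace as a vector plunging at its apparent dip toward its trend (east-north-up frame): v₁ = (0.441, -0.161, -0.883), v₂ = (0.453, 0.122, -0.883).
The plane normal is n = v₁ × v₂ ∝ (0.249, -0.011, 0.126).
Dip δ = arctan(|n_h|/n_z) = arctan(0.249/0.126) = 63.1°.
Dip direction = azimuth of (n_x, n_y) = atan2(0.249, -0.011) = 92°.

true dip 63°, dip direction 090°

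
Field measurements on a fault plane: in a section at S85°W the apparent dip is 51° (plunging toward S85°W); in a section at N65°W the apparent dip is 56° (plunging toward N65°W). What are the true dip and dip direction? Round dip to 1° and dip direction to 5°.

true dip 56°, dip direction 300°

Represent each trace as a vector plunging at its apparent dip toward its trend (east-north-up frame): v₁ = (-0.627, -0.055, -0.777), v₂ = (-0.507, 0.236, -0.829).
The plane normal is n = v₁ × v₂ ∝ (-0.229, 0.126, 0.176).
True dip = arccos(n_z / |n|) = arccos(0.5584) = 56.1°.
Dip direction = atan2(-0.229, 0.126) = 299° (azimuth of n's horizontal projection).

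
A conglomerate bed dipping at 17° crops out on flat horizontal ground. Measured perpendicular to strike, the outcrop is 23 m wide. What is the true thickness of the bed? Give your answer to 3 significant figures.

6.72 m

True thickness t = w · sin(dip) = 23 × sin 17°
t = 23 × 0.2924 = 6.725 m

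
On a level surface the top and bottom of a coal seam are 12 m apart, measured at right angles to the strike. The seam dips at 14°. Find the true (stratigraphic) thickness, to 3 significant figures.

2.90 m

True thickness t = w · sin(dip) = 12 × sin 14°
t = 12 × 0.2419 = 2.903 m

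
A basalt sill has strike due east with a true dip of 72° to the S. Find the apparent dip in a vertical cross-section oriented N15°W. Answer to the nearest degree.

71°

The section lies 75° from the strike.
tan(apparent dip) = tan 72° · sin 75° = 2.9728
apparent dip = arctan 2.9728 = 71.41°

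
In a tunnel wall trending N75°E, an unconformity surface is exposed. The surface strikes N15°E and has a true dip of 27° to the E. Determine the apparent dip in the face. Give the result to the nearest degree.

24°

The strike is N15°E and the section trends N75°E; the acute angle between them is β = 60°.
tan(apparent dip) = tan 27° · sin 60° = 0.4413
apparent dip = arctan 0.4413 = 23.81°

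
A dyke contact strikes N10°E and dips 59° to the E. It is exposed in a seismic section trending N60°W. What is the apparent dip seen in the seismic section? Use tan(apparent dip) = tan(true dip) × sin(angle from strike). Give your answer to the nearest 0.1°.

The section lies 70° from the strike.
tan α = tan 59° × sin 70° = 1.6643 × 0.9397 = 1.5639
apparent dip = arctan 1.5639 = 57.40°

57.4°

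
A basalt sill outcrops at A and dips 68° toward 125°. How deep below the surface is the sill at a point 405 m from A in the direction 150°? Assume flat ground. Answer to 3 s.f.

The hole lies 25° from the dip direction, so the down-dip offset is 405 × cos 25° = 367.05 m.
Depth = down-dip offset × tan(dip) = 367.05 × tan 68° = 367.05 × 2.4751
Depth = 908.49 m

908 m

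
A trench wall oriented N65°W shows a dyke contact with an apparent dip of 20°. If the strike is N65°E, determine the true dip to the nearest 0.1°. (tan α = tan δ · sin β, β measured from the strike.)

The section is 50° from the strike.
tan(true dip) = tan 20° / sin 50° = 0.4751
true dip = arctan 0.4751 = 25.41°

25.4°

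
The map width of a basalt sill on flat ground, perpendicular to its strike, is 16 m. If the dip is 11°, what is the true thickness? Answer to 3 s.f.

3.05 m

True thickness t = w · sin(dip) = 16 × sin 11°
t = 16 × 0.1908 = 3.053 m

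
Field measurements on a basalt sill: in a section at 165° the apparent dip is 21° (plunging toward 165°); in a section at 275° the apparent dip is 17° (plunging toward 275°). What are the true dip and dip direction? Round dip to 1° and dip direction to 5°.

Represent each trace as a vector plunging at its apparent dip toward its trend (east-north-up frame): v₁ = (0.242, -0.902, -0.358), v₂ = (-0.953, 0.083, -0.292).
n = v₁ × v₂ = (-0.294, -0.412, 0.839) (taken with n_z > 0).
True dip = arccos(n_z / |n|) = arccos(0.8563) = 31.1°.
Dip direction = azimuth of (n_x, n_y) = atan2(-0.294, -0.412) = 215°.

true dip 31°, dip direction 215°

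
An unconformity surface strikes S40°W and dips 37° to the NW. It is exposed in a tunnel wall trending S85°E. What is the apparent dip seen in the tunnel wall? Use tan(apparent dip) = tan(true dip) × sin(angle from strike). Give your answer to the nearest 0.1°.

31.7°

The section lies 55° from the strike.
tan α = tan 37° × sin 55° = 0.7536 × 0.8192 = 0.6173
α = arctan(0.6173) = 31.69°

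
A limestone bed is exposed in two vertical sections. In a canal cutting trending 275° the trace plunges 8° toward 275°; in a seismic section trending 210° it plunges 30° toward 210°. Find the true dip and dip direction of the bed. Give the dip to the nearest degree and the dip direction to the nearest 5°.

true dip 30°, dip direction 200°

The two traces are lines in the plane: v₁ = (sin 275°·cos 8°, cos 275°·cos 8°, −sin 8°), v₂ = (sin 210°·cos 30°, cos 210°·cos 30°, −sin 30°).
Cross product v₁ × v₂ gives the pole to the plane: n ∝ (-0.148, -0.433, 0.777).
True dip = arccos(n_z / |n|) = arccos(0.8618) = 30.5°.
Dip direction = atan2(-0.148, -0.433) = 199° (azimuth of n's horizontal projection).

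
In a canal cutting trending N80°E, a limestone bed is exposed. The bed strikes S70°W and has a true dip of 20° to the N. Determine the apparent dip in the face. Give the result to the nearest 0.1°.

3.6°

The strike is S70°W and the section trends N80°E; the acute angle between them is β = 10°.
tan α = tan 20° × sin 10° = 0.3640 × 0.1736 = 0.0632
α = arctan(0.0632) = 3.62°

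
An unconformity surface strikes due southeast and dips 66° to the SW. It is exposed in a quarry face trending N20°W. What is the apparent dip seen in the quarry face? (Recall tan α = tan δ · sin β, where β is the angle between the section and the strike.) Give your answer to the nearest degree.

Angle between strike (due southeast) and section (N20°W): β = 25°.
tan(apparent dip) = tan 66° · sin 25° = 0.9492
α = arctan(0.9492) = 43.51°

44°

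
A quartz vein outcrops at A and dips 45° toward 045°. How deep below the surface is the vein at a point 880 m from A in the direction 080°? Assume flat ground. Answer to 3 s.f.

The hole lies 35° from the dip direction, so the down-dip offset is 880 × cos 35° = 720.85 m.
Depth = down-dip offset × tan(dip) = 720.85 × tan 45° = 720.85 × 1.0000
Depth = 720.85 m

721 m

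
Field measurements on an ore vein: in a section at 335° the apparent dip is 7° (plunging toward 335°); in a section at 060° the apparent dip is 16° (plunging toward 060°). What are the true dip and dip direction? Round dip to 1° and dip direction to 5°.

Each apparent-dip line lies in the plane. As unit vectors (x east, y north, z up), v₁ plunges 7°→335° and v₂ plunges 16°→060°.
Cross product v₁ × v₂ gives the pole to the plane: n ∝ (0.189, 0.217, 0.950).
Dip δ = arctan(|n_h|/n_z) = arctan(0.288/0.950) = 16.9°.
Dip direction = azimuth of (n_x, n_y) = atan2(0.189, 0.217) = 41°.

true dip 17°, dip direction 040°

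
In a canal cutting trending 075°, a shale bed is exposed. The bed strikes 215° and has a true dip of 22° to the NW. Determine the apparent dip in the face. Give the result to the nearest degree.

15°

The section lies 40° from the strike.
tan(apparent dip) = tan 22° · sin 40° = 0.2597
α = arctan(0.2597) = 14.56°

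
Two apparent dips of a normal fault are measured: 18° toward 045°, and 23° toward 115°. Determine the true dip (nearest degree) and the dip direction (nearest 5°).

The two traces are lines in the plane: v₁ = (sin 45°·cos 18°, cos 45°·cos 18°, −sin 18°), v₂ = (sin 115°·cos 23°, cos 115°·cos 23°, −sin 23°).
Cross product v₁ × v₂ gives the pole to the plane: n ∝ (0.383, -0.005, 0.823).
True dip = arccos(n_z / |n|) = arccos(0.9066) = 25.0°.
Dip direction = azimuth of (n_x, n_y) = atan2(0.383, -0.005) = 91°.

true dip 25°, dip direction 090°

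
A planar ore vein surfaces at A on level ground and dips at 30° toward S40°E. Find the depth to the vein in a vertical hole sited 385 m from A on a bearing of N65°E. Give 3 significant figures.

The hole lies 75° from the dip direction, so the down-dip offset is 385 × cos 75° = 99.65 m.
Depth = down-dip offset × tan(dip) = 99.65 × tan 30° = 99.65 × 0.5774
Depth = 57.53 m

57.5 m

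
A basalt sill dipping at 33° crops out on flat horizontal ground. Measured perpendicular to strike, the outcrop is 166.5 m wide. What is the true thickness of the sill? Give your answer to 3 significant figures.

90.7 m

True thickness t = w · sin(dip) = 166.5 × sin 33°
t = 166.5 × 0.5446 = 90.682 m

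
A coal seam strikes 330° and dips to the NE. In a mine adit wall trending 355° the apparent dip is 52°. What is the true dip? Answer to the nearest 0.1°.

71.7°

β = acute angle between strike 330° and section 355° = 25°.
tan(true dip) = tan 52° / sin 25° = 3.0286
δ = arctan(3.0286) = 71.73°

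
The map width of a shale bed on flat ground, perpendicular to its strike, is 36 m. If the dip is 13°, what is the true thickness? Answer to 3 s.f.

True thickness t = w · sin(dip) = 36 × sin 13°
t = 36 × 0.2250 = 8.098 m

8.10 m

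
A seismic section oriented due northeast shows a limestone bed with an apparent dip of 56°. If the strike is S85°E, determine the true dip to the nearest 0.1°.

The section is 50° from the strike.
tan δ = tan α / sin β = tan 56° / sin 50° = 1.4826 / 0.7660 = 1.9353
true dip = arctan 1.9353 = 62.67°

62.7°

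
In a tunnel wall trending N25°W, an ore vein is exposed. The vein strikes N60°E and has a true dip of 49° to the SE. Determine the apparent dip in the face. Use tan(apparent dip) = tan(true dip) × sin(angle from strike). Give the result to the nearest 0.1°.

Angle between strike (N60°E) and section (N25°W): β = 85°.
tan(apparent dip) = tan 49° · sin 85° = 1.1460
α = arctan(1.1460) = 48.89°

48.9°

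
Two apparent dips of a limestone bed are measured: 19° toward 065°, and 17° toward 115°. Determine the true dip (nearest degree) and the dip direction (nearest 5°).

Represent each trace as a vector plunging at its apparent dip toward its trend (east-north-up frame): v₁ = (0.857, 0.400, -0.326), v₂ = (0.867, -0.404, -0.292).
Cross product v₁ × v₂ gives the pole to the plane: n ∝ (0.248, 0.032, 0.693).
tan δ = √(n_x²+n_y²)/n_z = 0.250/0.693, so δ = 19.9°.
Dip direction = atan2(0.248, 0.032) = 83° (azimuth of n's horizontal projection).

true dip 20°, dip direction 085°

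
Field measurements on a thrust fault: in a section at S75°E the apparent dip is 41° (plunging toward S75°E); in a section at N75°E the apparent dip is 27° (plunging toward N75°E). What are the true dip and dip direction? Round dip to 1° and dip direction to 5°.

Represent each trace as a vector plunging at its apparent dip toward its trend (east-north-up frame): v₁ = (0.729, -0.195, -0.656), v₂ = (0.861, 0.231, -0.454).
n = v₁ × v₂ = (0.240, -0.234, 0.336) (taken with n_z > 0).
tan δ = √(n_x²+n_y²)/n_z = 0.335/0.336, so δ = 44.9°.
The horizontal component of n points toward azimuth atan2(n_x, n_y) = 134°, the dip direction.

true dip 45°, dip direction 135°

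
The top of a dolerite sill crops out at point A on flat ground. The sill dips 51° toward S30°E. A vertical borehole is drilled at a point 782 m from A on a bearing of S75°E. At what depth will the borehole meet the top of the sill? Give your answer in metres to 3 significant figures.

683 m

The hole lies 45° from the dip direction, so the down-dip offset is 782 × cos 45° = 552.96 m.
Depth = down-dip offset × tan(dip) = 552.96 × tan 51° = 552.96 × 1.2349
Depth = 682.85 m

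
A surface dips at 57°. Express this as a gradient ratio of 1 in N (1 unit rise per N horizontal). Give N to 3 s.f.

1 : N means tan θ = 1/N, so N = 1/tan 57° = 1/1.5399

1 in 0.649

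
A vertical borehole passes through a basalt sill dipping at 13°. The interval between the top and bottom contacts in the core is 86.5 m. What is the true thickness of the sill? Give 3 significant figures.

84.3 m

True thickness t = h · cos(dip) = 86.5 × cos 13°
t = 86.5 × 0.9744 = 84.283 m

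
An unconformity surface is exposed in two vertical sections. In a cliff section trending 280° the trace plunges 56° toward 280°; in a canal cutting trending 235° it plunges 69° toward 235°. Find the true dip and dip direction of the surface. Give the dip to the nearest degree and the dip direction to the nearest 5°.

Represent each trace as a vector plunging at its apparent dip toward its trend (east-north-up frame): v₁ = (-0.551, 0.097, -0.829), v₂ = (-0.294, -0.206, -0.934).
Cross product v₁ × v₂ gives the pole to the plane: n ∝ (-0.261, -0.271, 0.142).
Dip δ = arctan(|n_h|/n_z) = arctan(0.376/0.142) = 69.4°.
The horizontal component of n points toward azimuth atan2(n_x, n_y) = 224°, the dip direction.

true dip 69°, dip direction 225°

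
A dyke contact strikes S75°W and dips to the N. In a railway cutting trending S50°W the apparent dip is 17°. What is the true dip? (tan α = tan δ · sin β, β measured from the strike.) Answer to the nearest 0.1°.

β = acute angle between strike S75°W and section S50°W = 25°.
tan δ = tan α / sin β = tan 17° / sin 25° = 0.3057 / 0.4226 = 0.7234
true dip = arctan 0.7234 = 35.88°

35.9°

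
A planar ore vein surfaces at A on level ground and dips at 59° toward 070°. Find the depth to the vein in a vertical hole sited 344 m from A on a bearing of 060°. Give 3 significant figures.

The hole lies 10° from the dip direction, so the down-dip offset is 344 × cos 10° = 338.77 m.
Depth = down-dip offset × tan(dip) = 338.77 × tan 59° = 338.77 × 1.6643
Depth = 563.81 m

564 m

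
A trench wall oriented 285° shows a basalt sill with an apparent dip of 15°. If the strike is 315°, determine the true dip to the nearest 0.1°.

28.2°

The section is 30° from the strike.
tan(true dip) = tan 15° / sin 30° = 0.5359
δ = arctan(0.5359) = 28.19°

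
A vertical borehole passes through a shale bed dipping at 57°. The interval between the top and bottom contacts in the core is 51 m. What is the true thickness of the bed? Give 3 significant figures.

27.8 m

True thickness t = h · cos(dip) = 51 × cos 57°
t = 51 × 0.5446 = 27.777 m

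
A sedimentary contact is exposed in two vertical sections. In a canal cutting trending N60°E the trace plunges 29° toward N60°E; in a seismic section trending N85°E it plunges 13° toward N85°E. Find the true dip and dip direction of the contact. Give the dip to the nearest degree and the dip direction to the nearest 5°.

Each apparent-dip line lies in the plane. As unit vectors (x east, y north, z up), v₁ plunges 29°→N60°E and v₂ plunges 13°→N85°E.
Cross product v₁ × v₂ gives the pole to the plane: n ∝ (0.057, 0.300, 0.360).
tan δ = √(n_x²+n_y²)/n_z = 0.306/0.360, so δ = 40.3°.
Dip direction = azimuth of (n_x, n_y) = atan2(0.057, 0.300) = 11°.

true dip 40°, dip direction 010°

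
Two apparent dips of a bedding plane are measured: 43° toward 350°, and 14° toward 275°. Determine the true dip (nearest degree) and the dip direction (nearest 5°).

Represent each trace as a vector plunging at its apparent dip toward its trend (east-north-up frame): v₁ = (-0.127, 0.720, -0.682), v₂ = (-0.967, 0.085, -0.242).
The plane normal is n = v₁ × v₂ ∝ (-0.117, 0.628, 0.685).
Dip δ = arctan(|n_h|/n_z) = arctan(0.639/0.685) = 43.0°.
The horizontal component of n points toward azimuth atan2(n_x, n_y) = 349°, the dip direction.

true dip 43°, dip direction 350°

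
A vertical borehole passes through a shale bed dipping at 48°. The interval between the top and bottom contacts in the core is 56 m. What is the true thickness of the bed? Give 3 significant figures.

37.5 m

True thickness t = h · cos(dip) = 56 × cos 48°
t = 56 × 0.6691 = 37.471 m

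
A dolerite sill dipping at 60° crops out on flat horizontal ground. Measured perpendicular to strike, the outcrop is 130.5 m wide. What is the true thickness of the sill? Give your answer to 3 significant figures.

113 m

True thickness t = w · sin(dip) = 130.5 × sin 60°
t = 130.5 × 0.8660 = 113.016 m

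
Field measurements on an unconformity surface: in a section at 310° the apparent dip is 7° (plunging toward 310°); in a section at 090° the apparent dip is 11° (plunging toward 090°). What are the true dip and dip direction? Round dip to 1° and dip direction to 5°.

Each apparent-dip line lies in the plane. As unit vectors (x east, y north, z up), v₁ plunges 7°→310° and v₂ plunges 11°→090°.
n = v₁ × v₂ = (0.122, 0.265, 0.626) (taken with n_z > 0).
tan δ = √(n_x²+n_y²)/n_z = 0.291/0.626, so δ = 24.9°.
The horizontal component of n points toward azimuth atan2(n_x, n_y) = 25°, the dip direction.

true dip 25°, dip direction 025°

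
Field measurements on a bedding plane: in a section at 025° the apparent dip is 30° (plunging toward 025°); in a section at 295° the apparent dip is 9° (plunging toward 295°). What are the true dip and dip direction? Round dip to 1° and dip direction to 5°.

true dip 31°, dip direction 010°

Each apparent-dip line lies in the plane. As unit vectors (x east, y north, z up), v₁ plunges 30°→025° and v₂ plunges 9°→295°.
Cross product v₁ × v₂ gives the pole to the plane: n ∝ (0.086, 0.505, 0.855).
Dip δ = arctan(|n_h|/n_z) = arctan(0.512/0.855) = 30.9°.
The horizontal component of n points toward azimuth atan2(n_x, n_y) = 10°, the dip direction.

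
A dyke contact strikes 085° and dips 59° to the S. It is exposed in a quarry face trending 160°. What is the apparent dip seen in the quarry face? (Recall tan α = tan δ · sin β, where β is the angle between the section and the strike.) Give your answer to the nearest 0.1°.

The strike is 085° and the section trends 160°; the acute angle between them is β = 75°.
tan(apparent dip) = tan 59° · sin 75° = 1.6076
apparent dip = arctan 1.6076 = 58.12°

58.1°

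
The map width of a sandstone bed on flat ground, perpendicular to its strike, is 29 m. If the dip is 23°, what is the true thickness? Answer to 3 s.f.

11.3 m

True thickness t = w · sin(dip) = 29 × sin 23°
t = 29 × 0.3907 = 11.331 m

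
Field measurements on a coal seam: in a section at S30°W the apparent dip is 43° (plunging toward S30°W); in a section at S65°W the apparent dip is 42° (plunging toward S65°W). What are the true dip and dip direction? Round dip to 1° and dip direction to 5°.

The two traces are lines in the plane: v₁ = (sin 210°·cos 43°, cos 210°·cos 43°, −sin 43°), v₂ = (sin 245°·cos 42°, cos 245°·cos 42°, −sin 42°).
n = v₁ × v₂ = (-0.210, -0.215, 0.312) (taken with n_z > 0).
tan δ = √(n_x²+n_y²)/n_z = 0.300/0.312, so δ = 43.9°.
Dip direction = atan2(-0.210, -0.215) = 224° (azimuth of n's horizontal projection).

true dip 44°, dip direction 225°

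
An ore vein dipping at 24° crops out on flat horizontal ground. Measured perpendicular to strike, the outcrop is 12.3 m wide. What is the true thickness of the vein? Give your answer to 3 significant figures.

5.00 m

True thickness t = w · sin(dip) = 12.3 × sin 24°
t = 12.3 × 0.4067 = 5.003 m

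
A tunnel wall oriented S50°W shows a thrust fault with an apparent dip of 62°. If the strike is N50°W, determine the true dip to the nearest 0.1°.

62.4°

β = acute angle between strike N50°W and section S50°W = 80°.
tan(true dip) = tan 62° / sin 80° = 1.9097
true dip = arctan 1.9097 = 62.36°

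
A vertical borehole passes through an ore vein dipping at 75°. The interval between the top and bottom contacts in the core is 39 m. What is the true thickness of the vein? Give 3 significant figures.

True thickness t = h · cos(dip) = 39 × cos 75°
t = 39 × 0.2588 = 10.094 m

10.1 m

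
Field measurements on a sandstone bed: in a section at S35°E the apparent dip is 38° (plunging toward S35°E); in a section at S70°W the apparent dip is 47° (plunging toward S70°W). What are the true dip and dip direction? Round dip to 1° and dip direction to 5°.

true dip 57°, dip direction 205°

The two traces are lines in the plane: v₁ = (sin 145°·cos 38°, cos 145°·cos 38°, −sin 38°), v₂ = (sin 250°·cos 47°, cos 250°·cos 47°, −sin 47°).
Cross product v₁ × v₂ gives the pole to the plane: n ∝ (-0.328, -0.725, 0.519).
tan δ = √(n_x²+n_y²)/n_z = 0.796/0.519, so δ = 56.9°.
Dip direction = azimuth of (n_x, n_y) = atan2(-0.328, -0.725) = 204°.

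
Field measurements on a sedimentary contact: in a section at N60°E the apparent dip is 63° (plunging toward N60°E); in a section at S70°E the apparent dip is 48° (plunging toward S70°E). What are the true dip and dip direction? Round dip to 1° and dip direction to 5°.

Each apparent-dip line lies in the plane. As unit vectors (x east, y north, z up), v₁ plunges 63°→N60°E and v₂ plunges 48°→S70°E.
n = v₁ × v₂ = (0.373, 0.268, 0.233) (taken with n_z > 0).
True dip = arccos(n_z / |n|) = arccos(0.4522) = 63.1°.
Dip direction = atan2(0.373, 0.268) = 54° (azimuth of n's horizontal projection).

true dip 63°, dip direction 055°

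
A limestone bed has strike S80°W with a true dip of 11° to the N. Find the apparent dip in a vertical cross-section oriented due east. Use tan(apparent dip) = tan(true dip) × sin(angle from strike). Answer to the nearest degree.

Angle between strike (S80°W) and section (due east): β = 10°.
tan(apparent dip) = tan 11° · sin 10° = 0.0338
α = arctan(0.0338) = 1.93°

2°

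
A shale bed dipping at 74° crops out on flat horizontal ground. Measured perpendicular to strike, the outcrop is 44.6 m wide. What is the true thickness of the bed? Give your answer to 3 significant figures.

42.9 m

True thickness t = w · sin(dip) = 44.6 × sin 74°
t = 44.6 × 0.9613 = 42.872 m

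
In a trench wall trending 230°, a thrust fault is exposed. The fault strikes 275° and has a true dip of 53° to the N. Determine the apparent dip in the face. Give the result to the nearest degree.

43°

The strike is 275° and the section trends 230°; the acute angle between them is β = 45°.
tan α = tan 53° × sin 45° = 1.3270 × 0.7071 = 0.9384
α = arctan(0.9384) = 43.18°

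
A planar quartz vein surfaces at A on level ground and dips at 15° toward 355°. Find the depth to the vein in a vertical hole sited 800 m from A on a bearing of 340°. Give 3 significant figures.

The hole lies 15° from the dip direction, so the down-dip offset is 800 × cos 15° = 772.74 m.
Depth = down-dip offset × tan(dip) = 772.74 × tan 15° = 772.74 × 0.2679
Depth = 207.06 m

207 m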